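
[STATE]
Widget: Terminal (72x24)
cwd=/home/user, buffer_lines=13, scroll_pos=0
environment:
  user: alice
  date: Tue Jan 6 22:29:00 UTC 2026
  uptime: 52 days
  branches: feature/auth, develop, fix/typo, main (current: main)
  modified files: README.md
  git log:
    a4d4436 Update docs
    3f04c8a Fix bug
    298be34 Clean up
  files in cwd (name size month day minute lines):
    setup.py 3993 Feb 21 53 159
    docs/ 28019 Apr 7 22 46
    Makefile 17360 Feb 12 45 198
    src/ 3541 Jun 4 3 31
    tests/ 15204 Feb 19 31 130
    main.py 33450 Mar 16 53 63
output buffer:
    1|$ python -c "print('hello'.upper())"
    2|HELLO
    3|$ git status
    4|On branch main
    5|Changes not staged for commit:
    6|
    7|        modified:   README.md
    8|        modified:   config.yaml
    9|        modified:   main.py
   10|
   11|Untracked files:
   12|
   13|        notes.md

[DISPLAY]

$ python -c "print('hello'.upper())"                                    
HELLO                                                                   
$ git status                                                            
On branch main                                                          
Changes not staged for commit:                                          
                                                                        
        modified:   README.md                                           
        modified:   config.yaml                                         
        modified:   main.py                                             
                                                                        
Untracked files:                                                        
                                                                        
        notes.md                                                        
$ █                                                                     
                                                                        
                                                                        
                                                                        
                                                                        
                                                                        
                                                                        
                                                                        
                                                                        
                                                                        
                                                                        


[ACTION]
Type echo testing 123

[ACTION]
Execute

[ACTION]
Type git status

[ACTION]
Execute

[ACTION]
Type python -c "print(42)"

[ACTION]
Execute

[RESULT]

$ python -c "print('hello'.upper())"                                    
HELLO                                                                   
$ git status                                                            
On branch main                                                          
Changes not staged for commit:                                          
                                                                        
        modified:   README.md                                           
        modified:   config.yaml                                         
        modified:   main.py                                             
                                                                        
Untracked files:                                                        
                                                                        
        notes.md                                                        
$ echo testing 123                                                      
testing 123                                                             
$ git status                                                            
On branch main                                                          
Changes not staged for commit:                                          
                                                                        
        modified:   README.md                                           
$ python -c "print(42)"                                                 
42                                                                      
$ █                                                                     
                                                                        


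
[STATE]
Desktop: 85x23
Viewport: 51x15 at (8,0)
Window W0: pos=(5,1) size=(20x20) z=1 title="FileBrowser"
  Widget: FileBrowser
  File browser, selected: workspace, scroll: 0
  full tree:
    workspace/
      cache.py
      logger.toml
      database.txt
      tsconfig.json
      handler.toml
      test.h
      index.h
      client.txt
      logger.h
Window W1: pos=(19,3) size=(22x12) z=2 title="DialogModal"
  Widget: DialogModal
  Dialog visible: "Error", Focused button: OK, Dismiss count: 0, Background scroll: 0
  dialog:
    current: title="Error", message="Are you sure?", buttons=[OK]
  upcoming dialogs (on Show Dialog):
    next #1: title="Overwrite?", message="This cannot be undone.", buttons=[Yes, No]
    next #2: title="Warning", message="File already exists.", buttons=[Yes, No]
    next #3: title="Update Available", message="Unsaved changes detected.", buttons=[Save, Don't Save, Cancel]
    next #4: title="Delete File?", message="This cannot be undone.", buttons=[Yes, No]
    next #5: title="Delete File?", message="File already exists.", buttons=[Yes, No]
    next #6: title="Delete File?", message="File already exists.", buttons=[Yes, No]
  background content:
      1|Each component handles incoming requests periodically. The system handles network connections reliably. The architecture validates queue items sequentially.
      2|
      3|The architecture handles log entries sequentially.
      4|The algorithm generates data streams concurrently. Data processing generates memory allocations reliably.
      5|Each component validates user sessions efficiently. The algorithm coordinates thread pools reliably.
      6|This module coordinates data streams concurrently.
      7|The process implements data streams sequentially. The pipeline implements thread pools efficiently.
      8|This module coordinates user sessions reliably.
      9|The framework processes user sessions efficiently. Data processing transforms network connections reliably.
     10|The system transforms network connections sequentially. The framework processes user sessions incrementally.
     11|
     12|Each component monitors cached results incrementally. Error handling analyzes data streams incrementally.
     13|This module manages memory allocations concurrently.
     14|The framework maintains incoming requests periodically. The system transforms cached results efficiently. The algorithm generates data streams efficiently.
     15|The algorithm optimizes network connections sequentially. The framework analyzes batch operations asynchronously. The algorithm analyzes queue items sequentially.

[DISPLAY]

                                                   
━━━━━━━━━━━━━━━━┓                                  
ileBrowser      ┃                                  
───────────┏━━━━━━━━━━━━━━━━━━━━┓                  
[-] workspa┃ DialogModal        ┃                  
  cache.py ┠────────────────────┨                  
  logger.to┃Each component handl┃                  
  database.┃  ┌──────────────┐  ┃                  
  tsconfig.┃Th│    Error     │an┃                  
  handler.t┃Th│Are you sure? │ra┃                  
  test.h   ┃Ea│     [OK]     │id┃                  
  index.h  ┃Th└──────────────┘na┃                  
  client.tx┃The process implemen┃                  
  logger.h ┃This module coordina┃                  
           ┗━━━━━━━━━━━━━━━━━━━━┛                  


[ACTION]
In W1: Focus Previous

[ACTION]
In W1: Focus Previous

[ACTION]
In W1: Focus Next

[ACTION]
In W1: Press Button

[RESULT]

                                                   
━━━━━━━━━━━━━━━━┓                                  
ileBrowser      ┃                                  
───────────┏━━━━━━━━━━━━━━━━━━━━┓                  
[-] workspa┃ DialogModal        ┃                  
  cache.py ┠────────────────────┨                  
  logger.to┃Each component handl┃                  
  database.┃                    ┃                  
  tsconfig.┃The architecture han┃                  
  handler.t┃The algorithm genera┃                  
  test.h   ┃Each component valid┃                  
  index.h  ┃This module coordina┃                  
  client.tx┃The process implemen┃                  
  logger.h ┃This module coordina┃                  
           ┗━━━━━━━━━━━━━━━━━━━━┛                  


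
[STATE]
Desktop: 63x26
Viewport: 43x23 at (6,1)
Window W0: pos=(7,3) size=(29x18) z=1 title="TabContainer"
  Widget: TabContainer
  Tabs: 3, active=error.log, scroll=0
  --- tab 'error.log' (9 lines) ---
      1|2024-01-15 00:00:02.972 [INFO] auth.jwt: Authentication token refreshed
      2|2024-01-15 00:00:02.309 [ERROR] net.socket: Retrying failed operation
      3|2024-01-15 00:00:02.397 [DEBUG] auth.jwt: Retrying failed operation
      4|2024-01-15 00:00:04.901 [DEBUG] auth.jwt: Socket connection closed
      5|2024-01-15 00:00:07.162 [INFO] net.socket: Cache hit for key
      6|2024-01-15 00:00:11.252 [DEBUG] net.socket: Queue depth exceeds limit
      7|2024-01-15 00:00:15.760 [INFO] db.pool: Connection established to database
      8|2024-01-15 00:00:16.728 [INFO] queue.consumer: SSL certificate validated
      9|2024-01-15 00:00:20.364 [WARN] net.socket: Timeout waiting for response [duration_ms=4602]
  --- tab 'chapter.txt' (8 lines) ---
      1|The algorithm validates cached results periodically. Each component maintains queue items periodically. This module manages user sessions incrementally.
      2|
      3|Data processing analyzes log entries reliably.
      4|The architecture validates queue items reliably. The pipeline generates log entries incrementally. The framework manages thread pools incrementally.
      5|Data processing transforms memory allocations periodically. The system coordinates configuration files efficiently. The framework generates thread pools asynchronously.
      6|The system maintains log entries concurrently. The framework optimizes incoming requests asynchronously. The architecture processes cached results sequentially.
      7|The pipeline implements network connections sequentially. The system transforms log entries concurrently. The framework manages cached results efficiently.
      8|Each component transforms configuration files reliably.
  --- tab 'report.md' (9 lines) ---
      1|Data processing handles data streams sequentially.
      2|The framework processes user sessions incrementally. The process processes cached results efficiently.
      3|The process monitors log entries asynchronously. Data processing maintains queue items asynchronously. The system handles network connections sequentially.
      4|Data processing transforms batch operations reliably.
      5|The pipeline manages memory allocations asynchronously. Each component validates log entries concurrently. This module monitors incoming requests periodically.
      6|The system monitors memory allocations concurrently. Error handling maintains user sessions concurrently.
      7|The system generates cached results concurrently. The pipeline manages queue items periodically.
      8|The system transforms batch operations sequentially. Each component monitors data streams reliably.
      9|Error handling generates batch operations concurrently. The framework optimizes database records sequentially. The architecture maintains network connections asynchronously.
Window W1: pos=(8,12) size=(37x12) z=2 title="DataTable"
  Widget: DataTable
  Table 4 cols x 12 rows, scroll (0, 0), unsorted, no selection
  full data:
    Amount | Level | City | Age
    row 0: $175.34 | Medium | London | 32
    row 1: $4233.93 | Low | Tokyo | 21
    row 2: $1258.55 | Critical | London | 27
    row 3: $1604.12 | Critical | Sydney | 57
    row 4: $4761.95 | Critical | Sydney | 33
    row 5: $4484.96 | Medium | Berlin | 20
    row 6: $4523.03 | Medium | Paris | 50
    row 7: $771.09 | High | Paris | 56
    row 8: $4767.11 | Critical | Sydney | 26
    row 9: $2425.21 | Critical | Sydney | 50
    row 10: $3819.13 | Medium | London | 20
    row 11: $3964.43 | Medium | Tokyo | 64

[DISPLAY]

                                           
                                           
 ┏━━━━━━━━━━━━━━━━━━━━━━━━━━━┓             
 ┃ TabContainer              ┃             
 ┠───────────────────────────┨             
 ┃[error.log]│ chapter.txt │ ┃             
 ┃───────────────────────────┃             
 ┃2024-01-15 00:00:02.972 [IN┃             
 ┃2024-01-15 00:00:02.309 [ER┃             
 ┃2024-01-15 00:00:02.397 [DE┃             
 ┃2024-01-15 00:00:04.901 [DE┃             
 ┃┏━━━━━━━━━━━━━━━━━━━━━━━━━━━━━━━━━━━┓    
 ┃┃ DataTable                         ┃    
 ┃┠───────────────────────────────────┨    
 ┃┃Amount  │Level   │City  │Age       ┃    
 ┃┃────────┼────────┼──────┼───       ┃    
 ┃┃$175.34 │Medium  │London│32        ┃    
 ┃┃$4233.93│Low     │Tokyo │21        ┃    
 ┃┃$1258.55│Critical│London│27        ┃    
 ┗┃$1604.12│Critical│Sydney│57        ┃    
  ┃$4761.95│Critical│Sydney│33        ┃    
  ┃$4484.96│Medium  │Berlin│20        ┃    
  ┗━━━━━━━━━━━━━━━━━━━━━━━━━━━━━━━━━━━┛    


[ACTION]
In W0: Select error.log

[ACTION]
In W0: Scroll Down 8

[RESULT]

                                           
                                           
 ┏━━━━━━━━━━━━━━━━━━━━━━━━━━━┓             
 ┃ TabContainer              ┃             
 ┠───────────────────────────┨             
 ┃[error.log]│ chapter.txt │ ┃             
 ┃───────────────────────────┃             
 ┃2024-01-15 00:00:20.364 [WA┃             
 ┃                           ┃             
 ┃                           ┃             
 ┃                           ┃             
 ┃┏━━━━━━━━━━━━━━━━━━━━━━━━━━━━━━━━━━━┓    
 ┃┃ DataTable                         ┃    
 ┃┠───────────────────────────────────┨    
 ┃┃Amount  │Level   │City  │Age       ┃    
 ┃┃────────┼────────┼──────┼───       ┃    
 ┃┃$175.34 │Medium  │London│32        ┃    
 ┃┃$4233.93│Low     │Tokyo │21        ┃    
 ┃┃$1258.55│Critical│London│27        ┃    
 ┗┃$1604.12│Critical│Sydney│57        ┃    
  ┃$4761.95│Critical│Sydney│33        ┃    
  ┃$4484.96│Medium  │Berlin│20        ┃    
  ┗━━━━━━━━━━━━━━━━━━━━━━━━━━━━━━━━━━━┛    


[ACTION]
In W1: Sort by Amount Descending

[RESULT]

                                           
                                           
 ┏━━━━━━━━━━━━━━━━━━━━━━━━━━━┓             
 ┃ TabContainer              ┃             
 ┠───────────────────────────┨             
 ┃[error.log]│ chapter.txt │ ┃             
 ┃───────────────────────────┃             
 ┃2024-01-15 00:00:20.364 [WA┃             
 ┃                           ┃             
 ┃                           ┃             
 ┃                           ┃             
 ┃┏━━━━━━━━━━━━━━━━━━━━━━━━━━━━━━━━━━━┓    
 ┃┃ DataTable                         ┃    
 ┃┠───────────────────────────────────┨    
 ┃┃Amount ▼│Level   │City  │Age       ┃    
 ┃┃────────┼────────┼──────┼───       ┃    
 ┃┃$4767.11│Critical│Sydney│26        ┃    
 ┃┃$4761.95│Critical│Sydney│33        ┃    
 ┃┃$4523.03│Medium  │Paris │50        ┃    
 ┗┃$4484.96│Medium  │Berlin│20        ┃    
  ┃$4233.93│Low     │Tokyo │21        ┃    
  ┃$3964.43│Medium  │Tokyo │64        ┃    
  ┗━━━━━━━━━━━━━━━━━━━━━━━━━━━━━━━━━━━┛    


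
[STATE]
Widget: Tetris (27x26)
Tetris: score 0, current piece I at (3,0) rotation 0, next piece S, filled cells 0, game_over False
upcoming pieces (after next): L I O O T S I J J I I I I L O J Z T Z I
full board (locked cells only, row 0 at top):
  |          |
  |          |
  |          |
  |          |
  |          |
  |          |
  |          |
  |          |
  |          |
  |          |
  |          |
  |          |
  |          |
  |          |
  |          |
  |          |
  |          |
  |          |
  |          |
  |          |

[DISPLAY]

   ████   │Next:           
          │ ░░             
          │░░              
          │                
          │                
          │                
          │Score:          
          │0               
          │                
          │                
          │                
          │                
          │                
          │                
          │                
          │                
          │                
          │                
          │                
          │                
          │                
          │                
          │                
          │                
          │                
          │                


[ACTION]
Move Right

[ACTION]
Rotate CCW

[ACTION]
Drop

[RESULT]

          │Next:           
    █     │ ░░             
    █     │░░              
    █     │                
    █     │                
          │                
          │Score:          
          │0               
          │                
          │                
          │                
          │                
          │                
          │                
          │                
          │                
          │                
          │                
          │                
          │                
          │                
          │                
          │                
          │                
          │                
          │                


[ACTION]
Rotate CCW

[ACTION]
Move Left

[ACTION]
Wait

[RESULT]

          │Next:           
          │ ░░             
   ████   │░░              
          │                
          │                
          │                
          │Score:          
          │0               
          │                
          │                
          │                
          │                
          │                
          │                
          │                
          │                
          │                
          │                
          │                
          │                
          │                
          │                
          │                
          │                
          │                
          │                


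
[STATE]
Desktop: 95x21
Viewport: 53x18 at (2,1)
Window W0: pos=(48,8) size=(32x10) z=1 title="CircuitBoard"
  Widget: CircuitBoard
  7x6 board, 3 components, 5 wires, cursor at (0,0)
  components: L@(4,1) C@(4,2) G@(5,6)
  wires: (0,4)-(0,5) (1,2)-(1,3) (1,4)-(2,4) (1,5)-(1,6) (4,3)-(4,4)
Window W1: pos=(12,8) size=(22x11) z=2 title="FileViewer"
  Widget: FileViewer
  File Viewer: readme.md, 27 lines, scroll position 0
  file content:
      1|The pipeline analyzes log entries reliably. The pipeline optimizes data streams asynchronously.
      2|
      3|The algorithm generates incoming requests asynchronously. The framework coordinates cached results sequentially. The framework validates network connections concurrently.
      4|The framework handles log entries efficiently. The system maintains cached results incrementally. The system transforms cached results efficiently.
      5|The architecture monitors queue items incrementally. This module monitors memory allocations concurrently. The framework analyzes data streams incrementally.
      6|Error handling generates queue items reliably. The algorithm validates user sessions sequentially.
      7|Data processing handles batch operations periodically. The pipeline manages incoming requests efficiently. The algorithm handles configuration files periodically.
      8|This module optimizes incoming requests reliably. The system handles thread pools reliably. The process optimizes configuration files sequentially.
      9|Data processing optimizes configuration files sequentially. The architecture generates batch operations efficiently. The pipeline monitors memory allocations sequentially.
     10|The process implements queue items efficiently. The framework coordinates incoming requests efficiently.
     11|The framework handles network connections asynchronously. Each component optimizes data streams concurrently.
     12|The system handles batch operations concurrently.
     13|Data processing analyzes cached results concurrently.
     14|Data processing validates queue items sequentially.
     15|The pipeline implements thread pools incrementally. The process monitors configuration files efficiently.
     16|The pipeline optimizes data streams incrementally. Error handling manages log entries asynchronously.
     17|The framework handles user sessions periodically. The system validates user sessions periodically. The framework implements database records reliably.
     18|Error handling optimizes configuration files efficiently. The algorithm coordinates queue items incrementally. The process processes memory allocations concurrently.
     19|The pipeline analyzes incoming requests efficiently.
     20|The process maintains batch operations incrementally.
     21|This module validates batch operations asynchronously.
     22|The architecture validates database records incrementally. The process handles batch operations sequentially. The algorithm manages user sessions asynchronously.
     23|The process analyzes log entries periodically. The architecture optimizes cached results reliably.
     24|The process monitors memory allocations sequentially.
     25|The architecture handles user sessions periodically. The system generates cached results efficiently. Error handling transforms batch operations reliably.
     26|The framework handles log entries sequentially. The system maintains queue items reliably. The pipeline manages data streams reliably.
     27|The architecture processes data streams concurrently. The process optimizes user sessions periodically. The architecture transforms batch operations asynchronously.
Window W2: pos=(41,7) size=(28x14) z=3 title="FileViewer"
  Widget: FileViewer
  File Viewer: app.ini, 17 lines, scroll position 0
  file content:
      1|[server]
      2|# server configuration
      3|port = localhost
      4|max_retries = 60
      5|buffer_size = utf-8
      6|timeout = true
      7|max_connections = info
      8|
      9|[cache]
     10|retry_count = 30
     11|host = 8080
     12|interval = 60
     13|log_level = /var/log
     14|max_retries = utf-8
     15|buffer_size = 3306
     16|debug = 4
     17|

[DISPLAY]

                                                     
                                                     
                                                     
                                                     
                                                     
                                                     
                                       ┏━━━━━━━━━━━━━
          ┏━━━━━━━━━━━━━━━━━━━━┓       ┃ FileViewer  
          ┃ FileViewer         ┃       ┠─────────────
          ┠────────────────────┨       ┃[server]     
          ┃The pipeline analyz▲┃       ┃# server conf
          ┃                   █┃       ┃port = localh
          ┃The algorithm gener░┃       ┃max_retries =
          ┃The framework handl░┃       ┃buffer_size =
          ┃The architecture mo░┃       ┃timeout = tru
          ┃Error handling gene░┃       ┃max_connectio
          ┃Data processing han▼┃       ┃             
          ┗━━━━━━━━━━━━━━━━━━━━┛       ┃[cache]      


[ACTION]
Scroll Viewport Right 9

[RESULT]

                                                     
                                                     
                                                     
                                                     
                                                     
                                                     
                              ┏━━━━━━━━━━━━━━━━━━━━━━
 ┏━━━━━━━━━━━━━━━━━━━━┓       ┃ FileViewer           
 ┃ FileViewer         ┃       ┠──────────────────────
 ┠────────────────────┨       ┃[server]              
 ┃The pipeline analyz▲┃       ┃# server configuration
 ┃                   █┃       ┃port = localhost      
 ┃The algorithm gener░┃       ┃max_retries = 60      
 ┃The framework handl░┃       ┃buffer_size = utf-8   
 ┃The architecture mo░┃       ┃timeout = true        
 ┃Error handling gene░┃       ┃max_connections = info
 ┃Data processing han▼┃       ┃                      
 ┗━━━━━━━━━━━━━━━━━━━━┛       ┃[cache]               


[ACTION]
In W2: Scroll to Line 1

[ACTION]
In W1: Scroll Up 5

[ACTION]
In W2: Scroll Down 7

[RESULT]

                                                     
                                                     
                                                     
                                                     
                                                     
                                                     
                              ┏━━━━━━━━━━━━━━━━━━━━━━
 ┏━━━━━━━━━━━━━━━━━━━━┓       ┃ FileViewer           
 ┃ FileViewer         ┃       ┠──────────────────────
 ┠────────────────────┨       ┃                      
 ┃The pipeline analyz▲┃       ┃[cache]               
 ┃                   █┃       ┃retry_count = 30      
 ┃The algorithm gener░┃       ┃host = 8080           
 ┃The framework handl░┃       ┃interval = 60         
 ┃The architecture mo░┃       ┃log_level = /var/log  
 ┃Error handling gene░┃       ┃max_retries = utf-8   
 ┃Data processing han▼┃       ┃buffer_size = 3306    
 ┗━━━━━━━━━━━━━━━━━━━━┛       ┃debug = 4             


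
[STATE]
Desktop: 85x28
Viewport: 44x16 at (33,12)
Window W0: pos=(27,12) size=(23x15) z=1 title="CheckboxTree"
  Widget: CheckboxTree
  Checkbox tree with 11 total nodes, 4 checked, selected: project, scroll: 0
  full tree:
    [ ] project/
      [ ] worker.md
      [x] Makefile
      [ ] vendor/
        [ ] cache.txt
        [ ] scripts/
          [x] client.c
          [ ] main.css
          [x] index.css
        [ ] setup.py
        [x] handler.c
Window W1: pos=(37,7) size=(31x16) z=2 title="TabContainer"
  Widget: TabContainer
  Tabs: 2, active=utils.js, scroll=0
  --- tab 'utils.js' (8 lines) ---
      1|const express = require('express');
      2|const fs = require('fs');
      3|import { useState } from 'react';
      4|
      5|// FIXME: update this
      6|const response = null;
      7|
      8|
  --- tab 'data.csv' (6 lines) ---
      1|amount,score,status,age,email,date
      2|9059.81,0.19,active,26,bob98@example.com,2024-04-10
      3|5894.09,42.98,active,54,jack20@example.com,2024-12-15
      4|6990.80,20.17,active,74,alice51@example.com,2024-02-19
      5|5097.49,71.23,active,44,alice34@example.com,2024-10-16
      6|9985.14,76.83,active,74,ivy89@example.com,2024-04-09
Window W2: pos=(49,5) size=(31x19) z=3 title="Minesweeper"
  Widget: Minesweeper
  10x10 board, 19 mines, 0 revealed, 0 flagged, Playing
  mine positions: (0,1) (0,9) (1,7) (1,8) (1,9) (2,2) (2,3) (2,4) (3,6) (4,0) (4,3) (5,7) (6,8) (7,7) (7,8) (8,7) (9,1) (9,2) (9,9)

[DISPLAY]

━━━━┃const expre┃■■■■■■■■■■                 
kbox┃const fs = ┃■■■■■■■■■■                 
────┃import { us┃■■■■■■■■■■                 
proj┃           ┃■■■■■■■■■■                 
] wo┃// FIXME: u┃■■■■■■■■■■                 
] Ma┃const respo┃■■■■■■■■■■                 
] ve┃           ┃                           
[ ] ┃           ┃                           
[-] ┃           ┃                           
  [x┃           ┃                           
  [ ┗━━━━━━━━━━━┃                           
  [x] index.css ┗━━━━━━━━━━━━━━━━━━━━━━━━━━━
[ ] setup.py    ┃                           
[x] handler.c   ┃                           
━━━━━━━━━━━━━━━━┛                           
                                            


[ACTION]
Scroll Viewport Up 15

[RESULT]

                                            
                                            
                                            
                                            
                                            
                ┏━━━━━━━━━━━━━━━━━━━━━━━━━━━
                ┃ Minesweeper               
    ┏━━━━━━━━━━━┠───────────────────────────
    ┃ TabContain┃■■■■■■■■■■                 
    ┠───────────┃■■■■■■■■■■                 
    ┃[utils.js]│┃■■■■■■■■■■                 
    ┃───────────┃■■■■■■■■■■                 
━━━━┃const expre┃■■■■■■■■■■                 
kbox┃const fs = ┃■■■■■■■■■■                 
────┃import { us┃■■■■■■■■■■                 
proj┃           ┃■■■■■■■■■■                 


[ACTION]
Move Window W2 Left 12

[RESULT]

                                            
                                            
                                            
                                            
                                            
    ┏━━━━━━━━━━━━━━━━━━━━━━━━━━━━━┓         
    ┃ Minesweeper                 ┃         
    ┠─────────────────────────────┨         
    ┃■■■■■■■■■■                   ┃         
    ┃■■■■■■■■■■                   ┃         
    ┃■■■■■■■■■■                   ┃         
    ┃■■■■■■■■■■                   ┃         
━━━━┃■■■■■■■■■■                   ┃         
kbox┃■■■■■■■■■■                   ┃         
────┃■■■■■■■■■■                   ┃         
proj┃■■■■■■■■■■                   ┃         


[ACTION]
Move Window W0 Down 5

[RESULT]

                                            
                                            
                                            
                                            
                                            
    ┏━━━━━━━━━━━━━━━━━━━━━━━━━━━━━┓         
    ┃ Minesweeper                 ┃         
    ┠─────────────────────────────┨         
    ┃■■■■■■■■■■                   ┃         
    ┃■■■■■■■■■■                   ┃         
    ┃■■■■■■■■■■                   ┃         
    ┃■■■■■■■■■■                   ┃         
    ┃■■■■■■■■■■                   ┃         
━━━━┃■■■■■■■■■■                   ┃         
kbox┃■■■■■■■■■■                   ┃         
────┃■■■■■■■■■■                   ┃         


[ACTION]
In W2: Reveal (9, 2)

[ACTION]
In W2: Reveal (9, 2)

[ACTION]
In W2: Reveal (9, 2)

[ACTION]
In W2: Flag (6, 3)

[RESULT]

                                            
                                            
                                            
                                            
                                            
    ┏━━━━━━━━━━━━━━━━━━━━━━━━━━━━━┓         
    ┃ Minesweeper                 ┃         
    ┠─────────────────────────────┨         
    ┃■✹■■■■■■■✹                   ┃         
    ┃■■■■■■■✹✹✹                   ┃         
    ┃■■✹✹✹■■■■■                   ┃         
    ┃■■■■■■✹■■■                   ┃         
    ┃✹■■✹■■■■■■                   ┃         
━━━━┃■■■■■■■✹■■                   ┃         
kbox┃■■■■■■■■✹■                   ┃         
────┃■■■■■■■✹✹■                   ┃         


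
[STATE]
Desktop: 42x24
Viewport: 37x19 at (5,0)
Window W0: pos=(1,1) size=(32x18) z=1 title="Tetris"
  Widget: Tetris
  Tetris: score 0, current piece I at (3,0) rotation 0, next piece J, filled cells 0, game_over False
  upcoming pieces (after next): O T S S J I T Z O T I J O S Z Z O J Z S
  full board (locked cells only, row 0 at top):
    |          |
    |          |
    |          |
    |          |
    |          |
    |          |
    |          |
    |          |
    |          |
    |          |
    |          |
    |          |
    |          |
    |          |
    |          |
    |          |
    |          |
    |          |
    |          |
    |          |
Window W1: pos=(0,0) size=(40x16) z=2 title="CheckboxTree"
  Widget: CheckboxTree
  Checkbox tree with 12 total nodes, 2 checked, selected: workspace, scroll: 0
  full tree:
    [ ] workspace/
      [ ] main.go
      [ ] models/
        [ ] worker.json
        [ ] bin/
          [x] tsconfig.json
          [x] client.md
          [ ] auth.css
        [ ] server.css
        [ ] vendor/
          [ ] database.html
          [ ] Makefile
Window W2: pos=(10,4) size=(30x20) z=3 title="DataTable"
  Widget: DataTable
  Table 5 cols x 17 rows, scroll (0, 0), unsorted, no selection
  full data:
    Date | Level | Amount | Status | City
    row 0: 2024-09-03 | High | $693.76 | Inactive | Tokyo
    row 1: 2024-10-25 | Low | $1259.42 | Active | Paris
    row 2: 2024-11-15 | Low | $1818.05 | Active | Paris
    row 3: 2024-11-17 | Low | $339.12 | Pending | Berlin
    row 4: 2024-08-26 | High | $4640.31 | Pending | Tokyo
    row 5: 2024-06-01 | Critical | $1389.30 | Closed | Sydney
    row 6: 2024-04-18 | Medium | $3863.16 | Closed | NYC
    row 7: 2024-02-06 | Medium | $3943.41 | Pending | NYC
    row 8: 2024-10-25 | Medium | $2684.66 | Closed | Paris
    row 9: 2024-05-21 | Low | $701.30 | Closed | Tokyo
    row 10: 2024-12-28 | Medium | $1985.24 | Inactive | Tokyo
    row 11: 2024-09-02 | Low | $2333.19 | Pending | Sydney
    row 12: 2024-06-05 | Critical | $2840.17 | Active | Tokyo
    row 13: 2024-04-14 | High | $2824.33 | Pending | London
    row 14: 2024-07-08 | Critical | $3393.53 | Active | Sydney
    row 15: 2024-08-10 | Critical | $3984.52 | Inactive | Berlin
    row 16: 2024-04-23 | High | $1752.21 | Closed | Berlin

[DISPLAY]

━━━━━━━━━━━━━━━━━━━━━━━━━━━━━━━━━━┓  
ckboxTree                         ┃  
──────────────────────────────────┨  
 workspace/                       ┃  
 ] ma┏━━━━━━━━━━━━━━━━━━━━━━━━━━━━┓  
-] mo┃ DataTable                  ┃  
 [ ] ┠────────────────────────────┨  
 [-] ┃Date      │Level   │Amount  ┃  
   [x┃──────────┼────────┼────────┃  
   [x┃2024-09-03│High    │$693.76 ┃  
   [ ┃2024-10-25│Low     │$1259.42┃  
 [ ] ┃2024-11-15│Low     │$1818.05┃  
 [ ] ┃2024-11-17│Low     │$339.12 ┃  
   [ ┃2024-08-26│High    │$4640.31┃  
   [ ┃2024-06-01│Critical│$1389.30┃  
━━━━━┃2024-04-18│Medium  │$3863.16┃  
     ┃2024-02-06│Medium  │$3943.41┃  
     ┃2024-10-25│Medium  │$2684.66┃  
━━━━━┃2024-05-21│Low     │$701.30 ┃  


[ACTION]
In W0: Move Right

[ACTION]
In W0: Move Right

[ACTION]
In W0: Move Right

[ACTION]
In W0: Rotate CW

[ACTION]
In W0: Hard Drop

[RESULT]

━━━━━━━━━━━━━━━━━━━━━━━━━━━━━━━━━━┓  
ckboxTree                         ┃  
──────────────────────────────────┨  
 workspace/                       ┃  
 ] ma┏━━━━━━━━━━━━━━━━━━━━━━━━━━━━┓  
-] mo┃ DataTable                  ┃  
 [ ] ┠────────────────────────────┨  
 [-] ┃Date      │Level   │Amount  ┃  
   [x┃──────────┼────────┼────────┃  
   [x┃2024-09-03│High    │$693.76 ┃  
   [ ┃2024-10-25│Low     │$1259.42┃  
 [ ] ┃2024-11-15│Low     │$1818.05┃  
 [ ] ┃2024-11-17│Low     │$339.12 ┃  
   [ ┃2024-08-26│High    │$4640.31┃  
   [ ┃2024-06-01│Critical│$1389.30┃  
━━━━━┃2024-04-18│Medium  │$3863.16┃  
   █ ┃2024-02-06│Medium  │$3943.41┃  
   █ ┃2024-10-25│Medium  │$2684.66┃  
━━━━━┃2024-05-21│Low     │$701.30 ┃  
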